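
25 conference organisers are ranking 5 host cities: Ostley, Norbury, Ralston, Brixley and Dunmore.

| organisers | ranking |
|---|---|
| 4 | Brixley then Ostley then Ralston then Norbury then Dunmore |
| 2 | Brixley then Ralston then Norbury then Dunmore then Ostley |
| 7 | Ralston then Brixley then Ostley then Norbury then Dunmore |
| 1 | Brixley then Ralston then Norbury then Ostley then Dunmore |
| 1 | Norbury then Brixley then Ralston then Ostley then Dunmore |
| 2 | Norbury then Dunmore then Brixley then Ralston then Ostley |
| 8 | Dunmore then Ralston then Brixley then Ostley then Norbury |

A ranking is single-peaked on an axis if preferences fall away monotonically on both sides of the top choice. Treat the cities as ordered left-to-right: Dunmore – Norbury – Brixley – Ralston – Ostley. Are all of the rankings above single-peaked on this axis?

Axis positions: Dunmore=1, Norbury=2, Brixley=3, Ralston=4, Ostley=5.
Bloc 1: ranking walks positions 3-5-4-2-1; Ostley is ranked above Ralston even though Ralston lies between Ostley and the peak Brixley on the axis — preferences dip and rise again. Not single-peaked.
Bloc 2 (peak Brixley at position 3): ranking walks positions 3-4-2-1-5, expanding outward from the peak — single-peaked.
Bloc 3 (peak Ralston at position 4): ranking walks positions 4-3-5-2-1, expanding outward from the peak — single-peaked.
Bloc 4 (peak Brixley at position 3): ranking walks positions 3-4-2-5-1, expanding outward from the peak — single-peaked.
Bloc 5 (peak Norbury at position 2): ranking walks positions 2-3-4-5-1, expanding outward from the peak — single-peaked.
Bloc 6 (peak Norbury at position 2): ranking walks positions 2-1-3-4-5, expanding outward from the peak — single-peaked.
Bloc 7: ranking walks positions 1-4-3-5-2; Ralston is ranked above Norbury even though Norbury lies between Ralston and the peak Dunmore on the axis — preferences dip and rise again. Not single-peaked.
Bloc 1 violates single-peakedness, so the profile is not single-peaked on this axis.

no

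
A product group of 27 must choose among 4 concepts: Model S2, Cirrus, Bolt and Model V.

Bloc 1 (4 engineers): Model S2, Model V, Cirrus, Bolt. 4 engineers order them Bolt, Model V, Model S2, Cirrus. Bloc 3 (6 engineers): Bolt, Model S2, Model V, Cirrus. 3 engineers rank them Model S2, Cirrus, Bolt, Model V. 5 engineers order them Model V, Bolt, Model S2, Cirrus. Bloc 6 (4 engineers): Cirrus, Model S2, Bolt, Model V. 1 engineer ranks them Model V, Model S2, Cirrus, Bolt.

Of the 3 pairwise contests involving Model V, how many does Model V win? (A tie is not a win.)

Model V against each rival (27 engineers):
Model V vs Model S2: Model S2 wins 17–10.
Model V vs Cirrus: 20 to 7, Model V.
Model V vs Bolt: Bolt, 17–10.
Model V beats Cirrus; loses to Model S2, Bolt — 1 pairwise win.

1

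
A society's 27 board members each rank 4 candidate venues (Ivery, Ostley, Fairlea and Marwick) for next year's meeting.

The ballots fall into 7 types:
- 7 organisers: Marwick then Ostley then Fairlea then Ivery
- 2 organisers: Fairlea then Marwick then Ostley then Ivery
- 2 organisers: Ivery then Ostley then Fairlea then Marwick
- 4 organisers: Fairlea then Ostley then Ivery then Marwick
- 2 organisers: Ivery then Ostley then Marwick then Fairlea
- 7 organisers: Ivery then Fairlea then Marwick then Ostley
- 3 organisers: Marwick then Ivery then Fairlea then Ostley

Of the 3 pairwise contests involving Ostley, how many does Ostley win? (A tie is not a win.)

Ostley against each rival (27 organisers):
Ostley vs Ivery: Ivery, 14–13.
Ostley vs Fairlea: Fairlea wins 16–11.
Ostley vs Marwick: Ostley preferred on 2+4+2 = 8 ballots; Marwick wins 19–8.
Ostley beats no one; loses to Ivery, Fairlea, Marwick — 0 pairwise wins.

0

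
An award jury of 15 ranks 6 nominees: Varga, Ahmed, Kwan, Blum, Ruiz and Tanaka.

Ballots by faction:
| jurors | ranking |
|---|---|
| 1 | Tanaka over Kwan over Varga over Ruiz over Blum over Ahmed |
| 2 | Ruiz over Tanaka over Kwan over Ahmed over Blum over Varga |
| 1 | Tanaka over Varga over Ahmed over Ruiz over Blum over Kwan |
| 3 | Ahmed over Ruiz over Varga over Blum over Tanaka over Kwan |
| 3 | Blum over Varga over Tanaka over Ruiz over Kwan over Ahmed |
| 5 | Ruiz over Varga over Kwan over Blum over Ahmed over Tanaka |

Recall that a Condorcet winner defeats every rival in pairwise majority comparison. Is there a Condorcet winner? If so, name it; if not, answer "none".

Ruiz

Pairwise majorities:
Varga vs Ahmed: Varga preferred on 1+1+3+5 = 10 ballots; Varga wins 10–5.
Varga vs Kwan: Varga preferred on 1+3+3+5 = 12 ballots; Varga wins 12–3.
Varga vs Blum: Varga is ranked higher on 1+1+3+5 = 10 ballots, Blum on 5. Varga wins 10–5.
Varga vs Ruiz: 5 to 10, Ruiz.
Varga vs Tanaka: 3+3+5 = 11 for Varga, 4 for Tanaka — Varga by 11–4.
Ahmed vs Kwan: Ahmed preferred on 1+3 = 4 ballots; Kwan wins 11–4.
Ahmed vs Blum: Ahmed preferred on 2+1+3 = 6 ballots; Blum wins 9–6.
Ahmed vs Ruiz: Ahmed is ranked higher on 1+3 = 4 ballots, Ruiz on 11. Ruiz wins 11–4.
Ahmed vs Tanaka: 3+5 = 8 for Ahmed, 7 for Tanaka — Ahmed by 8–7.
Kwan vs Blum: Kwan preferred on 1+2+5 = 8 ballots; Kwan wins 8–7.
Kwan vs Ruiz: Kwan preferred on 1 ballot; Ruiz wins 14–1.
Kwan vs Tanaka: 5 to 10, Tanaka.
Blum vs Ruiz: 3 for Blum, 12 for Ruiz — Ruiz by 12–3.
Blum vs Tanaka: 3+3+5 = 11 for Blum, 4 for Tanaka — Blum by 11–4.
Ruiz vs Tanaka: Ruiz is ranked higher on 2+3+5 = 10 ballots, Tanaka on 5. Ruiz wins 10–5.
Ruiz beats each of Varga, Ahmed, Kwan, Blum, Tanaka — Ruiz is the Condorcet winner.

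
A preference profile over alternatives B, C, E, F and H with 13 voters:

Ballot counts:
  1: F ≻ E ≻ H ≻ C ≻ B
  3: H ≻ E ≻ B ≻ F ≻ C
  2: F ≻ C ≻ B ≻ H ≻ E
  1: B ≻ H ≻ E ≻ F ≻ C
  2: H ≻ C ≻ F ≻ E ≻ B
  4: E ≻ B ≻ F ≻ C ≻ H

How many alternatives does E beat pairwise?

E against each rival (13 voters):
E vs B: E, 10–3.
E vs C: E is ranked higher on 1+3+1+4 = 9 ballots, C on 4. E wins 9–4.
E vs F: E preferred on 3+1+4 = 8 ballots; E wins 8–5.
E vs H: 5 to 8, H.
E beats B, C, F; loses to H — 3 pairwise wins.

3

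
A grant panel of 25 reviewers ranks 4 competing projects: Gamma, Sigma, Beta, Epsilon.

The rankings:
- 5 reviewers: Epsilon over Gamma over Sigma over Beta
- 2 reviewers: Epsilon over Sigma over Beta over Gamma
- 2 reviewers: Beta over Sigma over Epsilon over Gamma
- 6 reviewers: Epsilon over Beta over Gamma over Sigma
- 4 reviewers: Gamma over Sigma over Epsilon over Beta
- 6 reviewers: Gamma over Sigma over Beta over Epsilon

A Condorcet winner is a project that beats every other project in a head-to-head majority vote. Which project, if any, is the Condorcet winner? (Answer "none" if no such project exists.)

Head-to-head results (25 reviewers):
Gamma vs Sigma: Gamma, 21–4.
Gamma vs Beta: Gamma wins 15–10.
Gamma vs Epsilon: Epsilon wins 15–10.
Sigma–Beta: Sigma 17–8.
Sigma vs Epsilon: Sigma is ranked higher on 2+4+6 = 12 ballots, Epsilon on 13. Epsilon wins 13–12.
Beta–Epsilon: Epsilon 17–8.
Epsilon beats each of Gamma, Sigma, Beta — Epsilon is the Condorcet winner.

Epsilon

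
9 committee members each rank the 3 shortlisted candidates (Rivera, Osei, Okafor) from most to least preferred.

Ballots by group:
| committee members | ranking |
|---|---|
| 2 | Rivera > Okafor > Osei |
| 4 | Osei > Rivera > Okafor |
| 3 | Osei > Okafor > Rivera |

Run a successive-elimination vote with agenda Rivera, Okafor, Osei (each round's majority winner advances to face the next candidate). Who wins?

Osei

Round 1: Rivera vs Okafor — 6–3, Rivera advances.
Round 2: Rivera vs Osei — 2–7, Osei advances.
The agenda winner is Osei.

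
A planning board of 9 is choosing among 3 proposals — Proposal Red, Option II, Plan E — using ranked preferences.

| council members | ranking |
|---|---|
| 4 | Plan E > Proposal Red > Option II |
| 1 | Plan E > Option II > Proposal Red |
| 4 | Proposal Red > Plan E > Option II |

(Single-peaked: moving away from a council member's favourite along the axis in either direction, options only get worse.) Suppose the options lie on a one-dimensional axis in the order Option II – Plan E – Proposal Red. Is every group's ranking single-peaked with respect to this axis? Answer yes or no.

yes

Axis positions: Option II=1, Plan E=2, Proposal Red=3.
Group 1 (peak Plan E at position 2): ranking walks positions 2-3-1, expanding outward from the peak — single-peaked.
Group 2 (peak Plan E at position 2): ranking walks positions 2-1-3, expanding outward from the peak — single-peaked.
Group 3 (peak Proposal Red at position 3): ranking walks positions 3-2-1, expanding outward from the peak — single-peaked.
Every ranking is single-peaked on this axis.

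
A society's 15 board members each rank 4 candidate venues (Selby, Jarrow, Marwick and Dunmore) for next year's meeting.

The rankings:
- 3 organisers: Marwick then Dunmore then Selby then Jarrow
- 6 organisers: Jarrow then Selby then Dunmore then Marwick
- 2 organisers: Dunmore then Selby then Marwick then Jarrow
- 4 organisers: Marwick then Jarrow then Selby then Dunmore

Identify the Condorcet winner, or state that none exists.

none

Pairwise majorities:
Selby–Jarrow: Jarrow 10–5.
Selby vs Marwick: 6+2 = 8 for Selby, 7 for Marwick — Selby by 8–7.
Selby vs Dunmore: 10 to 5, Selby.
Jarrow–Marwick: Marwick 9–6.
Jarrow vs Dunmore: Jarrow preferred on 6+4 = 10 ballots; Jarrow wins 10–5.
Marwick vs Dunmore: Marwick is ranked higher on 3+4 = 7 ballots, Dunmore on 8. Dunmore wins 8–7.
Each city drops at least one matchup (Selby loses to Jarrow; Jarrow loses to Marwick; Marwick loses to Selby; Dunmore loses to Selby); the cycle Selby beats Marwick beats Jarrow beats Selby rules out a Condorcet winner.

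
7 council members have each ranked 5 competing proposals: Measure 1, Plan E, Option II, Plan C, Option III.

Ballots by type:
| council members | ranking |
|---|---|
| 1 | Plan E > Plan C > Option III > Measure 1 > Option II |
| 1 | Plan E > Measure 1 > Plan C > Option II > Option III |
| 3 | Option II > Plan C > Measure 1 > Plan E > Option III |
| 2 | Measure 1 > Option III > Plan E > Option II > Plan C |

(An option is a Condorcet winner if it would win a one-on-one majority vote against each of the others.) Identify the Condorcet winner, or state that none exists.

Pairwise majorities:
Measure 1–Plan E: Measure 1 5–2.
Measure 1 vs Option II: Measure 1 wins 4–3.
Measure 1–Plan C: Plan C 4–3.
Measure 1–Option III: Measure 1 6–1.
Plan E–Option II: Plan E 4–3.
Plan E–Plan C: Plan E 4–3.
Plan E vs Option III: Plan E wins 5–2.
Option II vs Plan C: Option II wins 5–2.
Option II–Option III: Option II 4–3.
Plan C vs Option III: Plan C, 5–2.
Every option loses at least once (Measure 1 loses to Plan C; Plan E loses to Measure 1; Option II loses to Measure 1; Plan C loses to Plan E; Option III loses to Measure 1). The majority relation contains the cycle Measure 1 > Plan E > Plan C > Measure 1, so there is no Condorcet winner.

none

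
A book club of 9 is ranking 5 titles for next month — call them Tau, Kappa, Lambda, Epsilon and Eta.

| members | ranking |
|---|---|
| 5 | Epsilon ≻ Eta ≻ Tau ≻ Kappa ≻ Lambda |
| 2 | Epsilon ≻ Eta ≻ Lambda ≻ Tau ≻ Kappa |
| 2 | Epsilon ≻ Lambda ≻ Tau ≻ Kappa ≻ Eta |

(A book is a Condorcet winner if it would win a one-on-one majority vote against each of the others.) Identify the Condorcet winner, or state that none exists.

Epsilon

Pairwise majorities:
Tau vs Kappa: 5+2+2 = 9 for Tau, 0 for Kappa — Tau by 9–0.
Tau vs Lambda: Tau wins 5–4.
Tau vs Epsilon: Epsilon wins 9–0.
Tau vs Eta: Eta wins 7–2.
Kappa vs Lambda: 5 for Kappa, 4 for Lambda — Kappa by 5–4.
Kappa vs Epsilon: 0 for Kappa, 9 for Epsilon — Epsilon by 9–0.
Kappa–Eta: Eta 7–2.
Lambda vs Epsilon: Epsilon wins 9–0.
Lambda vs Eta: Eta wins 7–2.
Epsilon–Eta: Epsilon 9–0.
Epsilon beats each of Tau, Kappa, Lambda, Eta — Epsilon is the Condorcet winner.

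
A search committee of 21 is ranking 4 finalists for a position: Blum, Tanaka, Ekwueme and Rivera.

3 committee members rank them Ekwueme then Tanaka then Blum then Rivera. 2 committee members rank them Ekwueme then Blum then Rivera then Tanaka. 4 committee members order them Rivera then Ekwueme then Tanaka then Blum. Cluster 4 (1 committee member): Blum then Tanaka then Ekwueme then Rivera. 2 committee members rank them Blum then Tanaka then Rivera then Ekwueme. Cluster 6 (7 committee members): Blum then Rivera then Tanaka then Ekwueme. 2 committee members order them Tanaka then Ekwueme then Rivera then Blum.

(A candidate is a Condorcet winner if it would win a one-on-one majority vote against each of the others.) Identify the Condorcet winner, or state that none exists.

none

Check each pair by majority over 21 ballots:
Blum vs Tanaka: Blum wins 12–9.
Blum–Ekwueme: Ekwueme 11–10.
Blum vs Rivera: Blum wins 15–6.
Tanaka vs Ekwueme: Tanaka wins 12–9.
Tanaka–Rivera: Rivera 13–8.
Ekwueme vs Rivera: Rivera wins 13–8.
No candidate is unbeaten: Blum loses to Ekwueme; Tanaka loses to Blum; Ekwueme loses to Tanaka; Rivera loses to Blum. In particular Blum → Tanaka → Ekwueme → Blum is a majority cycle — no Condorcet winner exists.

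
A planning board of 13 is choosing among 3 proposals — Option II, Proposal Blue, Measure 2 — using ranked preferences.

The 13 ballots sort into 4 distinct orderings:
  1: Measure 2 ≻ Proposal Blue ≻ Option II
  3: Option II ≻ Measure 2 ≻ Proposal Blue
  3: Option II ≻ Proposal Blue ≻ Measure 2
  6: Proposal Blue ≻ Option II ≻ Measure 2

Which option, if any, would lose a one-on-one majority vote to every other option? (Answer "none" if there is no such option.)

Pairwise majorities:
Option II–Proposal Blue: Proposal Blue 7–6.
Option II–Measure 2: Option II 12–1.
Proposal Blue vs Measure 2: 9 to 4, Proposal Blue.
Measure 2 loses to every other option — it is the Condorcet loser.

Measure 2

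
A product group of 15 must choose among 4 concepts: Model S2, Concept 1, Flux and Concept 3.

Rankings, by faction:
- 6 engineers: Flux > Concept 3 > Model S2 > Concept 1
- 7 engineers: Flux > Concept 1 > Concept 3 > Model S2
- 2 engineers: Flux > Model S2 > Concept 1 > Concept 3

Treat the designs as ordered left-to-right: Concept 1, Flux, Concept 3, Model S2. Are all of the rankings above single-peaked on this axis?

no

Axis positions: Concept 1=1, Flux=2, Concept 3=3, Model S2=4.
Faction 1 (peak Flux at position 2): ranking walks positions 2-3-4-1, expanding outward from the peak — single-peaked.
Faction 2 (peak Flux at position 2): ranking walks positions 2-1-3-4, expanding outward from the peak — single-peaked.
Faction 3: ranking walks positions 2-4-1-3; Model S2 is ranked above Concept 3 even though Concept 3 lies between Model S2 and the peak Flux on the axis — preferences dip and rise again. Not single-peaked.
Faction 3 violates single-peakedness, so the profile is not single-peaked on this axis.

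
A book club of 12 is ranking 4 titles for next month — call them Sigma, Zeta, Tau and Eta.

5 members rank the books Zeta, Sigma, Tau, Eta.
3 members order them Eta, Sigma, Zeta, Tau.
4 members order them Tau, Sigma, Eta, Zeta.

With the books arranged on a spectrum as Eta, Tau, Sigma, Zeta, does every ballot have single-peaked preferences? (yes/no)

no

Axis positions: Eta=1, Tau=2, Sigma=3, Zeta=4.
Bloc 1 (peak Zeta at position 4): ranking walks positions 4-3-2-1, expanding outward from the peak — single-peaked.
Bloc 2: ranking walks positions 1-3-4-2; Sigma is ranked above Tau even though Tau lies between Sigma and the peak Eta on the axis — preferences dip and rise again. Not single-peaked.
Bloc 3 (peak Tau at position 2): ranking walks positions 2-3-1-4, expanding outward from the peak — single-peaked.
Bloc 2 violates single-peakedness, so the profile is not single-peaked on this axis.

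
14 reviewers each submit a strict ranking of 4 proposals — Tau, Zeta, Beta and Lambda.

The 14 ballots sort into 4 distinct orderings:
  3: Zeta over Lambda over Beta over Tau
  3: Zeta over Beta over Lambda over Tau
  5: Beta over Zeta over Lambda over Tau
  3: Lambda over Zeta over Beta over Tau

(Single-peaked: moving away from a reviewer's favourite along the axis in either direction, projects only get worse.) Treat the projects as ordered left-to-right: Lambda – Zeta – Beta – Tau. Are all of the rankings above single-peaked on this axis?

yes

Axis positions: Lambda=1, Zeta=2, Beta=3, Tau=4.
Bloc 1 (peak Zeta at position 2): ranking walks positions 2-1-3-4, expanding outward from the peak — single-peaked.
Bloc 2 (peak Zeta at position 2): ranking walks positions 2-3-1-4, expanding outward from the peak — single-peaked.
Bloc 3 (peak Beta at position 3): ranking walks positions 3-2-1-4, expanding outward from the peak — single-peaked.
Bloc 4 (peak Lambda at position 1): ranking walks positions 1-2-3-4, expanding outward from the peak — single-peaked.
Every ranking is single-peaked on this axis.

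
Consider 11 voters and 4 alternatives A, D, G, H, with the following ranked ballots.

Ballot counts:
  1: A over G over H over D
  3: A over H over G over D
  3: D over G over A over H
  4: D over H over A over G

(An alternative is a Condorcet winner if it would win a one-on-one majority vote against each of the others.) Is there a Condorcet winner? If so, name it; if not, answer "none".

Pairwise majorities:
A vs D: D, 7–4.
A vs G: A, 8–3.
A vs H: A, 7–4.
D–G: D 7–4.
D–H: D 7–4.
G–H: H 7–4.
D defeats every rival head-to-head and is the Condorcet winner.

D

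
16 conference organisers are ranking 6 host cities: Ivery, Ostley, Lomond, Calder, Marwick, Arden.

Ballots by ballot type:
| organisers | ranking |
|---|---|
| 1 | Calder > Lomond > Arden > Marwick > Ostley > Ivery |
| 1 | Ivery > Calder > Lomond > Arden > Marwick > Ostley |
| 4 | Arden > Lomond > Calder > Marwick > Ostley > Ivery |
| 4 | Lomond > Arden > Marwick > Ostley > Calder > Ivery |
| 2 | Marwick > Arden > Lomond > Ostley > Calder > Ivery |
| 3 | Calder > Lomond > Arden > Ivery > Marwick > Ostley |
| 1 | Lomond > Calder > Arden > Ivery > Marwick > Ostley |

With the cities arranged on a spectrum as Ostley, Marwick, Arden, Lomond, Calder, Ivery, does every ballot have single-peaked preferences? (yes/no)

Axis positions: Ostley=1, Marwick=2, Arden=3, Lomond=4, Calder=5, Ivery=6.
Ballot type 1 (peak Calder at position 5): ranking walks positions 5-4-3-2-1-6, expanding outward from the peak — single-peaked.
Ballot type 2 (peak Ivery at position 6): ranking walks positions 6-5-4-3-2-1, expanding outward from the peak — single-peaked.
Ballot type 3 (peak Arden at position 3): ranking walks positions 3-4-5-2-1-6, expanding outward from the peak — single-peaked.
Ballot type 4 (peak Lomond at position 4): ranking walks positions 4-3-2-1-5-6, expanding outward from the peak — single-peaked.
Ballot type 5 (peak Marwick at position 2): ranking walks positions 2-3-4-1-5-6, expanding outward from the peak — single-peaked.
Ballot type 6 (peak Calder at position 5): ranking walks positions 5-4-3-6-2-1, expanding outward from the peak — single-peaked.
Ballot type 7 (peak Lomond at position 4): ranking walks positions 4-5-3-6-2-1, expanding outward from the peak — single-peaked.
Every ranking is single-peaked on this axis.

yes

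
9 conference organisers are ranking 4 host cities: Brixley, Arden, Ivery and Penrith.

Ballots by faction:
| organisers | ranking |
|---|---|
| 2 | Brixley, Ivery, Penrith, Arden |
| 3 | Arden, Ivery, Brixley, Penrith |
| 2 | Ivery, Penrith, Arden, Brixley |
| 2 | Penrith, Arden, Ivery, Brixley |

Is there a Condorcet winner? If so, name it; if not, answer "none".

Check each pair by majority over 9 ballots:
Brixley vs Arden: Arden wins 7–2.
Brixley vs Ivery: Ivery wins 7–2.
Brixley vs Penrith: Brixley, 5–4.
Arden–Ivery: Arden 5–4.
Arden–Penrith: Penrith 6–3.
Ivery vs Penrith: Ivery wins 7–2.
Every city loses at least once (Brixley loses to Arden; Arden loses to Penrith; Ivery loses to Arden; Penrith loses to Brixley). The majority relation contains the cycle Brixley beats Penrith beats Arden beats Brixley, so there is no Condorcet winner.

none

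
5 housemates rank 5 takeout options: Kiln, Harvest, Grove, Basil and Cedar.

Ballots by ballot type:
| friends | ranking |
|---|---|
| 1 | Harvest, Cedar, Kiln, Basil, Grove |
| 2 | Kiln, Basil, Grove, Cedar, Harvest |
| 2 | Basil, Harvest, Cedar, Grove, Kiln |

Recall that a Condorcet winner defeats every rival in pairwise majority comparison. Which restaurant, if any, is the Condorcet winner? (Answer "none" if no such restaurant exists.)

Head-to-head results (5 friends):
Kiln vs Harvest: Harvest, 3–2.
Kiln–Grove: Kiln 3–2.
Kiln vs Basil: Kiln wins 3–2.
Kiln vs Cedar: Cedar, 3–2.
Harvest–Grove: Harvest 3–2.
Harvest vs Basil: Basil, 4–1.
Harvest–Cedar: Harvest 3–2.
Grove vs Basil: Basil, 5–0.
Grove vs Cedar: Cedar wins 3–2.
Basil vs Cedar: Basil wins 4–1.
Each restaurant drops at least one matchup (Kiln loses to Harvest; Harvest loses to Basil; Grove loses to Kiln; Basil loses to Kiln; Cedar loses to Harvest); the cycle Kiln > Basil > Harvest > Kiln rules out a Condorcet winner.

none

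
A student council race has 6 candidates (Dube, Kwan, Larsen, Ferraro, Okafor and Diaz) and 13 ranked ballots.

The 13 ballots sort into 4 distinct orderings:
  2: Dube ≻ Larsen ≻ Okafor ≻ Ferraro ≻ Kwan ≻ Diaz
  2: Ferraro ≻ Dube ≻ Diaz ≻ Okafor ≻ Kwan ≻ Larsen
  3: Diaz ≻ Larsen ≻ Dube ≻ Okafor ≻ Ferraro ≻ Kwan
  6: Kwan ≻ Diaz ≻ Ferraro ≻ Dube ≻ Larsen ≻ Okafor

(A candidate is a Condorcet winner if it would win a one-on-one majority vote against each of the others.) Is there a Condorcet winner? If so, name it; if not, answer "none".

Pairwise majorities:
Dube vs Kwan: 7 to 6, Dube.
Dube vs Larsen: 2+2+6 = 10 for Dube, 3 for Larsen — Dube by 10–3.
Dube vs Ferraro: 2+3 = 5 for Dube, 8 for Ferraro — Ferraro by 8–5.
Dube vs Okafor: Dube preferred on 2+2+3+6 = 13 ballots; Dube wins 13–0.
Dube vs Diaz: Dube preferred on 2+2 = 4 ballots; Diaz wins 9–4.
Kwan vs Larsen: 8 to 5, Kwan.
Kwan vs Ferraro: Kwan is ranked higher on 6 ballots, Ferraro on 7. Ferraro wins 7–6.
Kwan vs Okafor: 6 for Kwan, 7 for Okafor — Okafor by 7–6.
Kwan vs Diaz: Kwan preferred on 2+6 = 8 ballots; Kwan wins 8–5.
Larsen vs Ferraro: 2+3 = 5 for Larsen, 8 for Ferraro — Ferraro by 8–5.
Larsen vs Okafor: Larsen preferred on 2+3+6 = 11 ballots; Larsen wins 11–2.
Larsen vs Diaz: 2 for Larsen, 11 for Diaz — Diaz by 11–2.
Ferraro vs Okafor: Ferraro is ranked higher on 2+6 = 8 ballots, Okafor on 5. Ferraro wins 8–5.
Ferraro vs Diaz: 4 to 9, Diaz.
Okafor vs Diaz: 2 to 11, Diaz.
Every candidate loses at least once (Dube loses to Ferraro; Kwan loses to Dube; Larsen loses to Dube; Ferraro loses to Diaz; Okafor loses to Dube; Diaz loses to Kwan). The majority relation contains the cycle Dube beats Kwan beats Diaz beats Dube, so there is no Condorcet winner.

none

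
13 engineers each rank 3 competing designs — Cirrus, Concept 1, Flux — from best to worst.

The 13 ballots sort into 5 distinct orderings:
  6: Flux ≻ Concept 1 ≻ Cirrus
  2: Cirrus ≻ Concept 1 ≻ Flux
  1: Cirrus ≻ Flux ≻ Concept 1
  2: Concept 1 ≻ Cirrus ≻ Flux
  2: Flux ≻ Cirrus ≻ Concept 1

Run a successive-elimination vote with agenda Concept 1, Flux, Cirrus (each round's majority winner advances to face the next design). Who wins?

Round 1: Concept 1 vs Flux — 4–9, Flux advances.
Round 2: Flux vs Cirrus — 8–5, Flux advances.
Flux survives the agenda.

Flux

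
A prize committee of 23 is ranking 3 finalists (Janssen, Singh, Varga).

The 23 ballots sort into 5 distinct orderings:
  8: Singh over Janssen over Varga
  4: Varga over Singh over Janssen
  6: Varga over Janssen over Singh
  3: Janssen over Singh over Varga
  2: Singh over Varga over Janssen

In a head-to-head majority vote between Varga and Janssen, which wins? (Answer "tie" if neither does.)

Varga

Ballots ranking Varga above Janssen: 4 + 6 + 2 = 12.
Ballots ranking Janssen above Varga: 23 − 12 = 11.
Varga wins the head-to-head 12–11.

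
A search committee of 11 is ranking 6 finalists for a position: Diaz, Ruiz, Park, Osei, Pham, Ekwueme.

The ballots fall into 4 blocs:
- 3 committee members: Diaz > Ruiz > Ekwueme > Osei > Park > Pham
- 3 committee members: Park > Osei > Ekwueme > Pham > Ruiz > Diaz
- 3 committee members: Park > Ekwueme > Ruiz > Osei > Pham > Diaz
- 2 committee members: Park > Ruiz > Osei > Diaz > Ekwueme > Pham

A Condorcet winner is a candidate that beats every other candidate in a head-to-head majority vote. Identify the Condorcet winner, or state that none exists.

Park

Check each pair by majority over 11 ballots:
Diaz vs Ruiz: Ruiz wins 8–3.
Diaz–Park: Park 8–3.
Diaz vs Osei: Osei, 8–3.
Diaz vs Pham: Pham, 6–5.
Diaz vs Ekwueme: Ekwueme, 6–5.
Ruiz–Park: Park 8–3.
Ruiz vs Osei: Ruiz wins 8–3.
Ruiz vs Pham: Ruiz, 8–3.
Ruiz vs Ekwueme: Ekwueme wins 6–5.
Park vs Osei: Park wins 8–3.
Park–Pham: Park 11–0.
Park–Ekwueme: Park 8–3.
Osei vs Pham: Osei wins 11–0.
Osei vs Ekwueme: Ekwueme wins 6–5.
Pham–Ekwueme: Ekwueme 11–0.
Park defeats every rival head-to-head and is the Condorcet winner.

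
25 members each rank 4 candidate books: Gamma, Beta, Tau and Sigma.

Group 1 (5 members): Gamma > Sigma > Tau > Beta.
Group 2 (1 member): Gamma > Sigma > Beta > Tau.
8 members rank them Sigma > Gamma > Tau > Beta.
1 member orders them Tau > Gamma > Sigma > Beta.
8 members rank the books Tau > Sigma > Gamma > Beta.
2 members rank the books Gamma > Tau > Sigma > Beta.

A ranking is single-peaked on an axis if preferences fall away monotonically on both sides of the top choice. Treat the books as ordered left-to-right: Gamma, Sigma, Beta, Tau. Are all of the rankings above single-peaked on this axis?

Axis positions: Gamma=1, Sigma=2, Beta=3, Tau=4.
Group 1: ranking walks positions 1-2-4-3; Tau is ranked above Beta even though Beta lies between Tau and the peak Gamma on the axis — preferences dip and rise again. Not single-peaked.
Group 2 (peak Gamma at position 1): ranking walks positions 1-2-3-4, expanding outward from the peak — single-peaked.
Group 3: ranking walks positions 2-1-4-3; Tau is ranked above Beta even though Beta lies between Tau and the peak Sigma on the axis — preferences dip and rise again. Not single-peaked.
Group 4: ranking walks positions 4-1-2-3; Gamma is ranked above Beta even though Beta lies between Gamma and the peak Tau on the axis — preferences dip and rise again. Not single-peaked.
Group 5: ranking walks positions 4-2-1-3; Sigma is ranked above Beta even though Beta lies between Sigma and the peak Tau on the axis — preferences dip and rise again. Not single-peaked.
Group 6: ranking walks positions 1-4-2-3; Tau is ranked above Sigma even though Sigma lies between Tau and the peak Gamma on the axis — preferences dip and rise again. Not single-peaked.
Group 1 violates single-peakedness, so the profile is not single-peaked on this axis.

no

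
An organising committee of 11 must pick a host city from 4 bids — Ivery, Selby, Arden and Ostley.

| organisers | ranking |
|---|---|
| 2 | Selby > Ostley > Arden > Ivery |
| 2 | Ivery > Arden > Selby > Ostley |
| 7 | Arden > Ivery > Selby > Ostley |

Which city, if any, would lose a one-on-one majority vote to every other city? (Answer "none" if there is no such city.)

Pairwise majorities:
Ivery vs Selby: 2+7 = 9 for Ivery, 2 for Selby — Ivery by 9–2.
Ivery vs Arden: 2 to 9, Arden.
Ivery vs Ostley: Ivery is ranked higher on 2+7 = 9 ballots, Ostley on 2. Ivery wins 9–2.
Selby vs Arden: 2 to 9, Arden.
Selby vs Ostley: 11 to 0, Selby.
Arden vs Ostley: 9 to 2, Arden.
Ostley is beaten in every head-to-head and is the Condorcet loser.

Ostley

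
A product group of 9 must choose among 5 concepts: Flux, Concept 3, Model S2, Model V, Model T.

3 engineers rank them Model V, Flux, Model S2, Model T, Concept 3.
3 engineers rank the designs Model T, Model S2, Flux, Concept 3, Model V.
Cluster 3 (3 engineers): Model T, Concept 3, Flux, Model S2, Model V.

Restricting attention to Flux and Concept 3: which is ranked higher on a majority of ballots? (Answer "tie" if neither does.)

Flux

Ballots ranking Flux above Concept 3: 3 + 3 = 6.
Ballots ranking Concept 3 above Flux: 9 − 6 = 3.
Flux wins the head-to-head 6–3.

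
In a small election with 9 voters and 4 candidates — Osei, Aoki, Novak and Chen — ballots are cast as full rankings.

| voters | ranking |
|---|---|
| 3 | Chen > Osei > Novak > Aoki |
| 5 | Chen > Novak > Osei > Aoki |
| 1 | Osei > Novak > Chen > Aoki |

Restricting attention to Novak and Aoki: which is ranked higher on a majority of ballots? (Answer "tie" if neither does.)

Ballots ranking Novak above Aoki: 3 + 5 + 1 = 9.
Ballots ranking Aoki above Novak: 9 − 9 = 0.
Novak wins the head-to-head 9–0.

Novak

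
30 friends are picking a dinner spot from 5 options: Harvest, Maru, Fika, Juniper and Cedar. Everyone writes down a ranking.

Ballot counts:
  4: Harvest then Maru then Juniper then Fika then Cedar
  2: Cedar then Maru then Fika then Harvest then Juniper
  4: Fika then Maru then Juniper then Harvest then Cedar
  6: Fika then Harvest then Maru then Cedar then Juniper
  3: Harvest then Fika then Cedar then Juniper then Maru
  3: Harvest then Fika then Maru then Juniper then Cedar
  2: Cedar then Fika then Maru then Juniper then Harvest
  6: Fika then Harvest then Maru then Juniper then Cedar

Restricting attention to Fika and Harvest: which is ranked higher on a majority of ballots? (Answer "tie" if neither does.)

Fika

Ballots ranking Fika above Harvest: 2 + 4 + 6 + 2 + 6 = 20.
Ballots ranking Harvest above Fika: 30 − 20 = 10.
Fika wins the head-to-head 20–10.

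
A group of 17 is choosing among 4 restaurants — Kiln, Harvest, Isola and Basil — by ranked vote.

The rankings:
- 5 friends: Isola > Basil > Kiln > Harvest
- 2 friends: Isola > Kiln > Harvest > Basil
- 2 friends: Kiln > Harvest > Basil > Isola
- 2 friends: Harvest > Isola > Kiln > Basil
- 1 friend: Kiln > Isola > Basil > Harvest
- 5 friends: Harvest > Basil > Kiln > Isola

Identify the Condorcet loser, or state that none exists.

Pairwise majorities:
Kiln vs Harvest: Kiln wins 10–7.
Kiln vs Isola: Kiln preferred on 2+1+5 = 8 ballots; Isola wins 9–8.
Kiln vs Basil: Kiln is ranked higher on 2+2+2+1 = 7 ballots, Basil on 10. Basil wins 10–7.
Harvest vs Isola: Harvest is ranked higher on 2+2+5 = 9 ballots, Isola on 8. Harvest wins 9–8.
Harvest vs Basil: Harvest wins 11–6.
Isola vs Basil: Isola, 10–7.
Each restaurant has at least one pairwise win (Kiln beats Harvest; Harvest beats Isola; Isola beats Kiln; Basil beats Kiln) — no Condorcet loser.

none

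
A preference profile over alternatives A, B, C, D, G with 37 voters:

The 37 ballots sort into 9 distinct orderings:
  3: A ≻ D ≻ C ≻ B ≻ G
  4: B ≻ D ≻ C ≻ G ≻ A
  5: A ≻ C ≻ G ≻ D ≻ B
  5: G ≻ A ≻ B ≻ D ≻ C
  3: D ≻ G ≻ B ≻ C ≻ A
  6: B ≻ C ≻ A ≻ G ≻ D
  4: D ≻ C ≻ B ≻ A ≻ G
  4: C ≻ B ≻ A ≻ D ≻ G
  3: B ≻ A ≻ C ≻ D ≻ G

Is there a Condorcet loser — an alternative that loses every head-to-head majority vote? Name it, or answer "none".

Pairwise majorities:
A vs B: A preferred on 3+5+5 = 13 ballots; B wins 24–13.
A vs C: 3+5+5+3 = 16 for A, 21 for C — C by 21–16.
A vs D: 26 to 11, A.
A vs G: 25 to 12, A.
B vs C: B preferred on 4+5+3+6+3 = 21 ballots; B wins 21–16.
B vs D: 22 to 15, B.
B–G: B 24–13.
C vs D: D, 19–18.
C vs G: 29 to 8, C.
D vs G: D, 21–16.
G loses to every other alternative — it is the Condorcet loser.

G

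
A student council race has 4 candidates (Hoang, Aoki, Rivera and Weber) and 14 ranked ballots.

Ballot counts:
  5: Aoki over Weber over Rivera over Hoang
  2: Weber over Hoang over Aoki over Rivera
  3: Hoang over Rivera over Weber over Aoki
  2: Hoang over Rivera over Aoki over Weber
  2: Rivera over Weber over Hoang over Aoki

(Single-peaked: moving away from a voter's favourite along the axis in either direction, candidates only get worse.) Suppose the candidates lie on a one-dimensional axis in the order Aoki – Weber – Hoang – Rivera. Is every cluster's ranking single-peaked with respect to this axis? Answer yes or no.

Axis positions: Aoki=1, Weber=2, Hoang=3, Rivera=4.
Cluster 1: ranking walks positions 1-2-4-3; Rivera is ranked above Hoang even though Hoang lies between Rivera and the peak Aoki on the axis — preferences dip and rise again. Not single-peaked.
Cluster 2 (peak Weber at position 2): ranking walks positions 2-3-1-4, expanding outward from the peak — single-peaked.
Cluster 3 (peak Hoang at position 3): ranking walks positions 3-4-2-1, expanding outward from the peak — single-peaked.
Cluster 4: ranking walks positions 3-4-1-2; Aoki is ranked above Weber even though Weber lies between Aoki and the peak Hoang on the axis — preferences dip and rise again. Not single-peaked.
Cluster 5: ranking walks positions 4-2-3-1; Weber is ranked above Hoang even though Hoang lies between Weber and the peak Rivera on the axis — preferences dip and rise again. Not single-peaked.
Cluster 1 violates single-peakedness, so the profile is not single-peaked on this axis.

no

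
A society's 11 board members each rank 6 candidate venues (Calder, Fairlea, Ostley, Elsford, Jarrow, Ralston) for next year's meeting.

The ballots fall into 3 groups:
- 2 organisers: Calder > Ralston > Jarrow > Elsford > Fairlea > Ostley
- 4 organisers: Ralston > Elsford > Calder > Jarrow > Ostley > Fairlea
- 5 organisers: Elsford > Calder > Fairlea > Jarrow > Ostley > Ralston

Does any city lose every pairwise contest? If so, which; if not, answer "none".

Ostley

Head-to-head results (11 organisers):
Calder vs Fairlea: Calder preferred on 2+4+5 = 11 ballots; Calder wins 11–0.
Calder vs Ostley: 11 to 0, Calder.
Calder vs Elsford: Calder is ranked higher on 2 ballots, Elsford on 9. Elsford wins 9–2.
Calder–Jarrow: Calder 11–0.
Calder vs Ralston: 2+5 = 7 for Calder, 4 for Ralston — Calder by 7–4.
Fairlea vs Ostley: 7 to 4, Fairlea.
Fairlea vs Elsford: 0 to 11, Elsford.
Fairlea–Jarrow: Jarrow 6–5.
Fairlea vs Ralston: 5 to 6, Ralston.
Ostley vs Elsford: Elsford wins 11–0.
Ostley vs Jarrow: Jarrow, 11–0.
Ostley vs Ralston: 5 for Ostley, 6 for Ralston — Ralston by 6–5.
Elsford vs Jarrow: 4+5 = 9 for Elsford, 2 for Jarrow — Elsford by 9–2.
Elsford vs Ralston: Elsford preferred on 5 ballots; Ralston wins 6–5.
Jarrow vs Ralston: Ralston wins 6–5.
Ostley is beaten in every head-to-head and is the Condorcet loser.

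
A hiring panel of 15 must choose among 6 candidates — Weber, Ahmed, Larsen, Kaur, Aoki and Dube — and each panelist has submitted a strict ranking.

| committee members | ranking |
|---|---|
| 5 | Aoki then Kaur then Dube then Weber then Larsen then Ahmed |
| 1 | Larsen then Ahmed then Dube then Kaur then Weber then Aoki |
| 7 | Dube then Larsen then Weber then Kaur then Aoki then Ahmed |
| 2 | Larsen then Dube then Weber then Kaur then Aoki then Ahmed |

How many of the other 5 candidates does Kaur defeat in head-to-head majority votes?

2

Kaur against each rival (15 committee members):
Kaur–Weber: Weber 9–6.
Kaur vs Ahmed: 5+7+2 = 14 for Kaur, 1 for Ahmed — Kaur by 14–1.
Kaur vs Larsen: 5 to 10, Larsen.
Kaur vs Aoki: Kaur, 10–5.
Kaur vs Dube: Kaur preferred on 5 ballots; Dube wins 10–5.
Kaur beats Ahmed, Aoki; loses to Weber, Larsen, Dube — 2 pairwise wins.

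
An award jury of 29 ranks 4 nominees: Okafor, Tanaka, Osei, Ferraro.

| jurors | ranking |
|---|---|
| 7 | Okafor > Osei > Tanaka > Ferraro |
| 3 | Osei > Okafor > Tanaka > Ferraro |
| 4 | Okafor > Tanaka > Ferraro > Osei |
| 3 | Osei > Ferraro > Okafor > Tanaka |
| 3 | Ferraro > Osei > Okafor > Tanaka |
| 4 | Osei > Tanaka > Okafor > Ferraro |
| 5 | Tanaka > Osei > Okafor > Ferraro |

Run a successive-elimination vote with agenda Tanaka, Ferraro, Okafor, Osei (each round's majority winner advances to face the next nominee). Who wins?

Osei

Round 1: Tanaka vs Ferraro — 23–6, Tanaka advances.
Round 2: Tanaka vs Okafor — 9–20, Okafor advances.
Round 3: Okafor vs Osei — 11–18, Osei advances.
Osei survives the agenda.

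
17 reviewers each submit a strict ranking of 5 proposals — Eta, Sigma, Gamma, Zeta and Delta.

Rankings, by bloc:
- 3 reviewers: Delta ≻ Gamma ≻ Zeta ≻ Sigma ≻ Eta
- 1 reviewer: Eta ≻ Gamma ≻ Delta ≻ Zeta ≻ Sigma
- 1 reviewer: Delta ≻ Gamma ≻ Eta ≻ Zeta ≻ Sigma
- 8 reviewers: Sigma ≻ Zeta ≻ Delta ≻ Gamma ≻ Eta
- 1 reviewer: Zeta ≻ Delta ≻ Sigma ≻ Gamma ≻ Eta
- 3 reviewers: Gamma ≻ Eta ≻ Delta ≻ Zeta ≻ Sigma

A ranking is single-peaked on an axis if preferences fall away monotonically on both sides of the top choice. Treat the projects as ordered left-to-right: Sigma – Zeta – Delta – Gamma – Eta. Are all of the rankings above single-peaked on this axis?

Axis positions: Sigma=1, Zeta=2, Delta=3, Gamma=4, Eta=5.
Bloc 1 (peak Delta at position 3): ranking walks positions 3-4-2-1-5, expanding outward from the peak — single-peaked.
Bloc 2 (peak Eta at position 5): ranking walks positions 5-4-3-2-1, expanding outward from the peak — single-peaked.
Bloc 3 (peak Delta at position 3): ranking walks positions 3-4-5-2-1, expanding outward from the peak — single-peaked.
Bloc 4 (peak Sigma at position 1): ranking walks positions 1-2-3-4-5, expanding outward from the peak — single-peaked.
Bloc 5 (peak Zeta at position 2): ranking walks positions 2-3-1-4-5, expanding outward from the peak — single-peaked.
Bloc 6 (peak Gamma at position 4): ranking walks positions 4-5-3-2-1, expanding outward from the peak — single-peaked.
Every ranking is single-peaked on this axis.

yes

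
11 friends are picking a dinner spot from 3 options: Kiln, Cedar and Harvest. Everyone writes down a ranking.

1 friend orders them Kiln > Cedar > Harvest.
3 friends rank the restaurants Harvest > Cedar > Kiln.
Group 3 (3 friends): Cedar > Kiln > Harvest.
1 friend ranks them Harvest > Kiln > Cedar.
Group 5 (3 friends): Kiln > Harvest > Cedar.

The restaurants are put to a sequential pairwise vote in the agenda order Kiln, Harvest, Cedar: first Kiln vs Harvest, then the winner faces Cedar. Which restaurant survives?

Round 1: Kiln vs Harvest — 7–4, Kiln advances.
Round 2: Kiln vs Cedar — 5–6, Cedar advances.
Cedar survives the agenda.

Cedar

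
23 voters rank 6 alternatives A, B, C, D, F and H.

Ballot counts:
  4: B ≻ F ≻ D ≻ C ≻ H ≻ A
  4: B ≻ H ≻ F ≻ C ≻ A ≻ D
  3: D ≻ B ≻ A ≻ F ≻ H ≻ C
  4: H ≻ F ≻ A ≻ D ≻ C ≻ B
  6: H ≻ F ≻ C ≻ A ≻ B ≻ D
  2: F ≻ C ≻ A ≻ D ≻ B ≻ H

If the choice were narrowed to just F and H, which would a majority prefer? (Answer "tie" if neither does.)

H

Ballots ranking F above H: 4 + 3 + 2 = 9.
Ballots ranking H above F: 23 − 9 = 14.
H wins the head-to-head 14–9.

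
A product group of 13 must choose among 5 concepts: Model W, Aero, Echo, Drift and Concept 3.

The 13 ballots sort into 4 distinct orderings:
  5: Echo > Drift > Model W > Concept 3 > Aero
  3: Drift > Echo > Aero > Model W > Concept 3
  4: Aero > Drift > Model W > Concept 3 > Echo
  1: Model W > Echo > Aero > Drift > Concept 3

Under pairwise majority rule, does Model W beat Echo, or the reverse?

Echo

Ballots ranking Model W above Echo: 4 + 1 = 5.
Ballots ranking Echo above Model W: 13 − 5 = 8.
Echo wins the head-to-head 8–5.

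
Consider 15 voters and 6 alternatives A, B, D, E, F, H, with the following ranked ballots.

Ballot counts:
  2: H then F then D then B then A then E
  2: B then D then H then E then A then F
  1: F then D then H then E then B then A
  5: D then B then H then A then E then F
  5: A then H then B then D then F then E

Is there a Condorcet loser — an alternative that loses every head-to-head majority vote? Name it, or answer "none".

Head-to-head results (15 voters):
A vs B: A is ranked higher on 5 ballots, B on 10. B wins 10–5.
A vs D: A is ranked higher on 5 ballots, D on 10. D wins 10–5.
A–E: A 12–3.
A vs F: 12 to 3, A.
A vs H: 5 to 10, H.
B vs D: D wins 8–7.
B vs E: B wins 14–1.
B vs F: 12 to 3, B.
B vs H: 7 to 8, H.
D–E: D 15–0.
D vs F: D wins 12–3.
D vs H: 8 to 7, D.
E vs F: F, 8–7.
E vs H: H, 15–0.
F vs H: F is ranked higher on 1 ballot, H on 14. H wins 14–1.
E is beaten in every head-to-head and is the Condorcet loser.

E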